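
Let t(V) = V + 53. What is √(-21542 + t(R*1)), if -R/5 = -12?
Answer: 3*I*√2381 ≈ 146.39*I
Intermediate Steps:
R = 60 (R = -5*(-12) = 60)
t(V) = 53 + V
√(-21542 + t(R*1)) = √(-21542 + (53 + 60*1)) = √(-21542 + (53 + 60)) = √(-21542 + 113) = √(-21429) = 3*I*√2381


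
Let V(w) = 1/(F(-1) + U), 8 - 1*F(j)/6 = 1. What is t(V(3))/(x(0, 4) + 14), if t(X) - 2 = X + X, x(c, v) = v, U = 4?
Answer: 47/414 ≈ 0.11353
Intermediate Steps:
F(j) = 42 (F(j) = 48 - 6*1 = 48 - 6 = 42)
V(w) = 1/46 (V(w) = 1/(42 + 4) = 1/46)
t(X) = 2 + 2*X (t(X) = 2 + (X + X) = 2 + 2*X)
t(V(3))/(x(0, 4) + 14) = (2 + 2*(1/46))/(4 + 14) = (2 + 1/23)/18 = (1/18)*(47/23) = 47/414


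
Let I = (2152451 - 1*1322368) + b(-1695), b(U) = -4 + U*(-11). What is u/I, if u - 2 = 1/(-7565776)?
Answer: 15131551/6421255669824 ≈ 2.3565e-6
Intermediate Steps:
b(U) = -4 - 11*U
u = 15131551/7565776 (u = 2 + 1/(-7565776) = 2 - 1/7565776 = 15131551/7565776 ≈ 2.0000)
I = 848724 (I = (2152451 - 1*1322368) + (-4 - 11*(-1695)) = (2152451 - 1322368) + (-4 + 18645) = 830083 + 18641 = 848724)
u/I = (15131551/7565776)/848724 = (15131551/7565776)*(1/848724) = 15131551/6421255669824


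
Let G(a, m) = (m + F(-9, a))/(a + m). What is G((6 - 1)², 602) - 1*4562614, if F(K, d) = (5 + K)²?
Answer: -953586120/209 ≈ -4.5626e+6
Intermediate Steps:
G(a, m) = (16 + m)/(a + m) (G(a, m) = (m + (5 - 9)²)/(a + m) = (m + (-4)²)/(a + m) = (m + 16)/(a + m) = (16 + m)/(a + m))
G((6 - 1)², 602) - 1*4562614 = (16 + 602)/((6 - 1)² + 602) - 1*4562614 = 618/(5² + 602) - 4562614 = 618/(25 + 602) - 4562614 = 618/627 - 4562614 = (1/627)*618 - 4562614 = 206/209 - 4562614 = -953586120/209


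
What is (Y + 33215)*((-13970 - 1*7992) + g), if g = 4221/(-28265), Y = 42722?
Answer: -47138663586487/28265 ≈ -1.6677e+9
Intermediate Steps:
g = -4221/28265 (g = 4221*(-1/28265) = -4221/28265 ≈ -0.14934)
(Y + 33215)*((-13970 - 1*7992) + g) = (42722 + 33215)*((-13970 - 1*7992) - 4221/28265) = 75937*((-13970 - 7992) - 4221/28265) = 75937*(-21962 - 4221/28265) = 75937*(-620760151/28265) = -47138663586487/28265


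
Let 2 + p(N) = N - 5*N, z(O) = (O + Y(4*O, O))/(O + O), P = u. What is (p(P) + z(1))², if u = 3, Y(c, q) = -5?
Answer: 256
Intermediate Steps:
P = 3
z(O) = (-5 + O)/(2*O) (z(O) = (O - 5)/(O + O) = (-5 + O)/((2*O)) = (-5 + O)*(1/(2*O)) = (-5 + O)/(2*O))
p(N) = -2 - 4*N (p(N) = -2 + (N - 5*N) = -2 - 4*N)
(p(P) + z(1))² = ((-2 - 4*3) + (½)*(-5 + 1)/1)² = ((-2 - 12) + (½)*1*(-4))² = (-14 - 2)² = (-16)² = 256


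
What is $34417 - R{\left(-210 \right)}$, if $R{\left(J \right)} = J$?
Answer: $34627$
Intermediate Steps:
$34417 - R{\left(-210 \right)} = 34417 - -210 = 34417 + 210 = 34627$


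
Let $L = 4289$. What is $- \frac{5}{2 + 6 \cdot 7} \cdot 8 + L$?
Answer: $\frac{47169}{11} \approx 4288.1$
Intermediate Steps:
$- \frac{5}{2 + 6 \cdot 7} \cdot 8 + L = - \frac{5}{2 + 6 \cdot 7} \cdot 8 + 4289 = - \frac{5}{2 + 42} \cdot 8 + 4289 = - \frac{5}{44} \cdot 8 + 4289 = \left(-5\right) \frac{1}{44} \cdot 8 + 4289 = \left(- \frac{5}{44}\right) 8 + 4289 = - \frac{10}{11} + 4289 = \frac{47169}{11}$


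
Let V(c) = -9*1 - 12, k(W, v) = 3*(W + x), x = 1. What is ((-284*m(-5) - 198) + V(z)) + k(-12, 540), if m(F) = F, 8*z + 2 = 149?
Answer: 1168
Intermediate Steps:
z = 147/8 (z = -1/4 + (1/8)*149 = -1/4 + 149/8 = 147/8 ≈ 18.375)
k(W, v) = 3 + 3*W (k(W, v) = 3*(W + 1) = 3*(1 + W) = 3 + 3*W)
V(c) = -21 (V(c) = -9 - 12 = -21)
((-284*m(-5) - 198) + V(z)) + k(-12, 540) = ((-284*(-5) - 198) - 21) + (3 + 3*(-12)) = ((1420 - 198) - 21) + (3 - 36) = (1222 - 21) - 33 = 1201 - 33 = 1168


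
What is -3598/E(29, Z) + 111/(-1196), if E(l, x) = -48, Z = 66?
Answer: 537235/7176 ≈ 74.865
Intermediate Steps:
-3598/E(29, Z) + 111/(-1196) = -3598/(-48) + 111/(-1196) = -3598*(-1/48) + 111*(-1/1196) = 1799/24 - 111/1196 = 537235/7176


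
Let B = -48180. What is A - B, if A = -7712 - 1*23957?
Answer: 16511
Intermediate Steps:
A = -31669 (A = -7712 - 23957 = -31669)
A - B = -31669 - 1*(-48180) = -31669 + 48180 = 16511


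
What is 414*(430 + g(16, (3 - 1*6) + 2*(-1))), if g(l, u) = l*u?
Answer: 144900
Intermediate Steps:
414*(430 + g(16, (3 - 1*6) + 2*(-1))) = 414*(430 + 16*((3 - 1*6) + 2*(-1))) = 414*(430 + 16*((3 - 6) - 2)) = 414*(430 + 16*(-3 - 2)) = 414*(430 + 16*(-5)) = 414*(430 - 80) = 414*350 = 144900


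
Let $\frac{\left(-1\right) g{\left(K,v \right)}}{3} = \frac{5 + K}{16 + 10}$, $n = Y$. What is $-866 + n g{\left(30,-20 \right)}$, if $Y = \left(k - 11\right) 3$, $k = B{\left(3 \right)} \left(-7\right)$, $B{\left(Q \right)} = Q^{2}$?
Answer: $\frac{397}{13} \approx 30.538$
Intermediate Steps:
$k = -63$ ($k = 3^{2} \left(-7\right) = 9 \left(-7\right) = -63$)
$Y = -222$ ($Y = \left(-63 - 11\right) 3 = \left(-74\right) 3 = -222$)
$n = -222$
$g{\left(K,v \right)} = - \frac{15}{26} - \frac{3 K}{26}$ ($g{\left(K,v \right)} = - 3 \frac{5 + K}{16 + 10} = - 3 \frac{5 + K}{26} = - 3 \left(5 + K\right) \frac{1}{26} = - 3 \left(\frac{5}{26} + \frac{K}{26}\right) = - \frac{15}{26} - \frac{3 K}{26}$)
$-866 + n g{\left(30,-20 \right)} = -866 - 222 \left(- \frac{15}{26} - \frac{45}{13}\right) = -866 - - \frac{11655}{13} = -866 + \frac{11655}{13} = \frac{397}{13}$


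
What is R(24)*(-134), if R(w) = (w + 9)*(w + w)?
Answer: -212256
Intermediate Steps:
R(w) = 2*w*(9 + w) (R(w) = (9 + w)*(2*w) = 2*w*(9 + w))
R(24)*(-134) = (2*24*(9 + 24))*(-134) = (2*24*33)*(-134) = 1584*(-134) = -212256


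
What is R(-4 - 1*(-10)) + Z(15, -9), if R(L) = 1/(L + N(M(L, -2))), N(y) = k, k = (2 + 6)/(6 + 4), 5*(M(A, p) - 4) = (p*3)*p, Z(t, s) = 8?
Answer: 277/34 ≈ 8.1471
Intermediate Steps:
M(A, p) = 4 + 3*p²/5 (M(A, p) = 4 + ((p*3)*p)/5 = 4 + ((3*p)*p)/5 = 4 + (3*p²)/5 = 4 + 3*p²/5)
k = ⅘ (k = 8/10 = 8*(⅒) = ⅘ ≈ 0.80000)
N(y) = ⅘
R(L) = 1/(⅘ + L) (R(L) = 1/(L + ⅘) = 1/(⅘ + L))
R(-4 - 1*(-10)) + Z(15, -9) = 5/(4 + 5*(-4 - 1*(-10))) + 8 = 5/(4 + 5*(-4 + 10)) + 8 = 5/(4 + 5*6) + 8 = 5/(4 + 30) + 8 = 5/34 + 8 = 277/34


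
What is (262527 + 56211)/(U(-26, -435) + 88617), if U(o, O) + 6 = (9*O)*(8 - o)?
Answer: -15178/2119 ≈ -7.1628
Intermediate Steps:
U(o, O) = -6 + 9*O*(8 - o) (U(o, O) = -6 + (9*O)*(8 - o) = -6 + 9*O*(8 - o))
(262527 + 56211)/(U(-26, -435) + 88617) = (262527 + 56211)/((-6 + 72*(-435) - 9*(-435)*(-26)) + 88617) = 318738/((-6 - 31320 - 101790) + 88617) = 318738/(-133116 + 88617) = 318738/(-44499) = 318738*(-1/44499) = -15178/2119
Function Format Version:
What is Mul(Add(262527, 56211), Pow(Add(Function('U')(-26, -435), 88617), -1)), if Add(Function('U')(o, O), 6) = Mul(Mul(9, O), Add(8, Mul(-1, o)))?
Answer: Rational(-15178, 2119) ≈ -7.1628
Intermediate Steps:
Function('U')(o, O) = Add(-6, Mul(9, O, Add(8, Mul(-1, o)))) (Function('U')(o, O) = Add(-6, Mul(Mul(9, O), Add(8, Mul(-1, o)))) = Add(-6, Mul(9, O, Add(8, Mul(-1, o)))))
Mul(Add(262527, 56211), Pow(Add(Function('U')(-26, -435), 88617), -1)) = Mul(Add(262527, 56211), Pow(Add(Add(-6, Mul(72, -435), Mul(-9, -435, -26)), 88617), -1)) = Mul(318738, Pow(Add(Add(-6, -31320, -101790), 88617), -1)) = Mul(318738, Pow(Add(-133116, 88617), -1)) = Mul(318738, Pow(-44499, -1)) = Mul(318738, Rational(-1, 44499)) = Rational(-15178, 2119)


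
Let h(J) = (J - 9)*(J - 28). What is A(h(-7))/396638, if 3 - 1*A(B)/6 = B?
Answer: -1671/198319 ≈ -0.0084258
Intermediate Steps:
h(J) = (-28 + J)*(-9 + J) (h(J) = (-9 + J)*(-28 + J) = (-28 + J)*(-9 + J))
A(B) = 18 - 6*B
A(h(-7))/396638 = (18 - 6*(252 + (-7)² - 37*(-7)))/396638 = (18 - 6*(252 + 49 + 259))*(1/396638) = (18 - 6*560)*(1/396638) = (18 - 3360)*(1/396638) = -3342*1/396638 = -1671/198319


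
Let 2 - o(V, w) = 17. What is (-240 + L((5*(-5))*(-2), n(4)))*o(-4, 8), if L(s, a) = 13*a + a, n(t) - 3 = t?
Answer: 2130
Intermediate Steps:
n(t) = 3 + t
o(V, w) = -15 (o(V, w) = 2 - 1*17 = 2 - 17 = -15)
L(s, a) = 14*a
(-240 + L((5*(-5))*(-2), n(4)))*o(-4, 8) = (-240 + 14*(3 + 4))*(-15) = (-240 + 14*7)*(-15) = (-240 + 98)*(-15) = -142*(-15) = 2130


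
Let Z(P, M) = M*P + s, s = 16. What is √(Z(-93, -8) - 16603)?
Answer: I*√15843 ≈ 125.87*I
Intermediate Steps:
Z(P, M) = 16 + M*P (Z(P, M) = M*P + 16 = 16 + M*P)
√(Z(-93, -8) - 16603) = √((16 - 8*(-93)) - 16603) = √((16 + 744) - 16603) = √(760 - 16603) = √(-15843) = I*√15843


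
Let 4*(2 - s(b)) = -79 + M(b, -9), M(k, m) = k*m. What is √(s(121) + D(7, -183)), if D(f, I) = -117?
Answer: √177 ≈ 13.304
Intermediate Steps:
s(b) = 87/4 + 9*b/4 (s(b) = 2 - (-79 + b*(-9))/4 = 2 - (-79 - 9*b)/4 = 2 + (79/4 + 9*b/4) = 87/4 + 9*b/4)
√(s(121) + D(7, -183)) = √((87/4 + (9/4)*121) - 117) = √((87/4 + 1089/4) - 117) = √(294 - 117) = √177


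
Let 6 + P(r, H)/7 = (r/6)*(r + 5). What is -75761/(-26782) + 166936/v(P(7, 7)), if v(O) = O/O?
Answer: 638707959/3826 ≈ 1.6694e+5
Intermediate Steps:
P(r, H) = -42 + 7*r*(5 + r)/6 (P(r, H) = -42 + 7*((r/6)*(r + 5)) = -42 + 7*((r*(⅙))*(5 + r)) = -42 + 7*((r/6)*(5 + r)) = -42 + 7*(r*(5 + r)/6) = -42 + 7*r*(5 + r)/6)
v(O) = 1
-75761/(-26782) + 166936/v(P(7, 7)) = -75761/(-26782) + 166936/1 = -75761*(-1/26782) + 166936*1 = 10823/3826 + 166936 = 638707959/3826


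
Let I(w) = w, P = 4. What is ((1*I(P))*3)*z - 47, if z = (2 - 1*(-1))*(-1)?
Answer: -83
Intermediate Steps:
z = -3 (z = (2 + 1)*(-1) = 3*(-1) = -3)
((1*I(P))*3)*z - 47 = ((1*4)*3)*(-3) - 47 = (4*3)*(-3) - 47 = 12*(-3) - 47 = -36 - 47 = -83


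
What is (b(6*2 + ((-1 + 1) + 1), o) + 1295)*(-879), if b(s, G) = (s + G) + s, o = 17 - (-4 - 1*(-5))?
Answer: -1175223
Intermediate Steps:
o = 16 (o = 17 - (-4 + 5) = 17 - 1*1 = 17 - 1 = 16)
b(s, G) = G + 2*s (b(s, G) = (G + s) + s = G + 2*s)
(b(6*2 + ((-1 + 1) + 1), o) + 1295)*(-879) = ((16 + 2*(6*2 + ((-1 + 1) + 1))) + 1295)*(-879) = ((16 + 2*(12 + (0 + 1))) + 1295)*(-879) = ((16 + 2*(12 + 1)) + 1295)*(-879) = ((16 + 2*13) + 1295)*(-879) = ((16 + 26) + 1295)*(-879) = (42 + 1295)*(-879) = 1337*(-879) = -1175223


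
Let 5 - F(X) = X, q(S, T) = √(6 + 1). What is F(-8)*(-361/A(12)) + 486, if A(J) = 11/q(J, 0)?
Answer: 486 - 4693*√7/11 ≈ -642.77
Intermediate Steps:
q(S, T) = √7
F(X) = 5 - X
A(J) = 11*√7/7 (A(J) = 11/(√7) = 11*(√7/7) = 11*√7/7)
F(-8)*(-361/A(12)) + 486 = (5 - 1*(-8))*(-361*√7/11) + 486 = (5 + 8)*(-361*√7/11) + 486 = 13*(-361*√7/11) + 486 = -4693*√7/11 + 486 = 486 - 4693*√7/11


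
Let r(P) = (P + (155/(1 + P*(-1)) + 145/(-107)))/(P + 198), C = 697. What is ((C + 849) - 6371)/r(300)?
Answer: -2562479335/317932 ≈ -8059.8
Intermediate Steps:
r(P) = (-145/107 + P + 155/(1 - P))/(198 + P) (r(P) = (P + (155/(1 - P) + 145*(-1/107)))/(198 + P) = (P + (155/(1 - P) - 145/107))/(198 + P) = (P + (-145/107 + 155/(1 - P)))/(198 + P) = (-145/107 + P + 155/(1 - P))/(198 + P))
((C + 849) - 6371)/r(300) = ((697 + 849) - 6371)/(((-16440 - 252*300 + 107*300**2)/(107*(-198 + 300**2 + 197*300)))) = (1546 - 6371)/(((-16440 - 75600 + 107*90000)/(107*(-198 + 90000 + 59100)))) = -4825*15932514/(-16440 - 75600 + 9630000) = -4825/((1/107)*(1/148902)*9537960) = -4825/1589660/2655419 = -4825*2655419/1589660 = -2562479335/317932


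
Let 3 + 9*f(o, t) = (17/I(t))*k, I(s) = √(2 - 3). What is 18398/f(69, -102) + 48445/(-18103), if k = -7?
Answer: -4839529244/128259755 - 9852129*I/7085 ≈ -37.732 - 1390.6*I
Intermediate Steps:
I(s) = I (I(s) = √(-1) = I)
f(o, t) = -⅓ + 119*I/9 (f(o, t) = -⅓ + ((17/I)*(-7))/9 = -⅓ + ((17*(-I))*(-7))/9 = -⅓ + (-17*I*(-7))/9 = -⅓ + (119*I)/9 = -⅓ + 119*I/9)
18398/f(69, -102) + 48445/(-18103) = 18398/(-⅓ + 119*I/9) + 48445/(-18103) = 18398*(81*(-⅓ - 119*I/9)/14170) + 48445*(-1/18103) = 745119*(-⅓ - 119*I/9)/7085 - 48445/18103 = -48445/18103 + 745119*(-⅓ - 119*I/9)/7085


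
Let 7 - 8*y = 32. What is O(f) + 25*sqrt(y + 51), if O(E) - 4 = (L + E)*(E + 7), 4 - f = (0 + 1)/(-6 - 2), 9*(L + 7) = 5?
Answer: -12559/576 + 25*sqrt(766)/4 ≈ 151.18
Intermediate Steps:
y = -25/8 (y = 7/8 - 1/8*32 = 7/8 - 4 = -25/8 ≈ -3.1250)
L = -58/9 (L = -7 + (1/9)*5 = -7 + 5/9 = -58/9 ≈ -6.4444)
f = 33/8 (f = 4 - (0 + 1)/(-6 - 2) = 4 - 1/(-8) = 4 - (-1)/8 = 4 - 1*(-1/8) = 4 + 1/8 = 33/8 ≈ 4.1250)
O(E) = 4 + (7 + E)*(-58/9 + E) (O(E) = 4 + (-58/9 + E)*(E + 7) = 4 + (-58/9 + E)*(7 + E) = 4 + (7 + E)*(-58/9 + E))
O(f) + 25*sqrt(y + 51) = (-370/9 + (33/8)**2 + (5/9)*(33/8)) + 25*sqrt(-25/8 + 51) = (-370/9 + 1089/64 + 55/24) + 25*sqrt(383/8) = -12559/576 + 25*(sqrt(766)/4) = -12559/576 + 25*sqrt(766)/4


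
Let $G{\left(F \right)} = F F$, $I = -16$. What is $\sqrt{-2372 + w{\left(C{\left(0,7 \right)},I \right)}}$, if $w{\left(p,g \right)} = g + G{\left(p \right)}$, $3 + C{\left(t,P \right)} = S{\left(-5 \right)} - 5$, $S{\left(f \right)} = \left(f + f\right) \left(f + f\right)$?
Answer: $14 \sqrt{31} \approx 77.949$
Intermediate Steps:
$S{\left(f \right)} = 4 f^{2}$ ($S{\left(f \right)} = 2 f 2 f = 4 f^{2}$)
$G{\left(F \right)} = F^{2}$
$C{\left(t,P \right)} = 92$ ($C{\left(t,P \right)} = -3 + \left(4 \left(-5\right)^{2} - 5\right) = -3 + \left(4 \cdot 25 - 5\right) = -3 + \left(100 - 5\right) = -3 + 95 = 92$)
$w{\left(p,g \right)} = g + p^{2}$
$\sqrt{-2372 + w{\left(C{\left(0,7 \right)},I \right)}} = \sqrt{-2372 - \left(16 - 92^{2}\right)} = \sqrt{-2372 + \left(-16 + 8464\right)} = \sqrt{-2372 + 8448} = \sqrt{6076} = 14 \sqrt{31}$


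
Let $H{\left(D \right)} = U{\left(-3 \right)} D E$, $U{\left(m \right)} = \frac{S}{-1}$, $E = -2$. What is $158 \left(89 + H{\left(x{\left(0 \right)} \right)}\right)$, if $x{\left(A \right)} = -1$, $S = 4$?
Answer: $12798$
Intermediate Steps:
$U{\left(m \right)} = -4$ ($U{\left(m \right)} = \frac{4}{-1} = 4 \left(-1\right) = -4$)
$H{\left(D \right)} = 8 D$ ($H{\left(D \right)} = - 4 D \left(-2\right) = 8 D$)
$158 \left(89 + H{\left(x{\left(0 \right)} \right)}\right) = 158 \left(89 + 8 \left(-1\right)\right) = 158 \left(89 - 8\right) = 158 \cdot 81 = 12798$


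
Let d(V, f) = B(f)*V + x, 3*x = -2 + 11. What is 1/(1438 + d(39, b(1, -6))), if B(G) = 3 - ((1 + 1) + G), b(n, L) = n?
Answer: 1/1441 ≈ 0.00069396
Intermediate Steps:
B(G) = 1 - G (B(G) = 3 - (2 + G) = 3 + (-2 - G) = 1 - G)
x = 3 (x = (-2 + 11)/3 = (⅓)*9 = 3)
d(V, f) = 3 + V*(1 - f) (d(V, f) = (1 - f)*V + 3 = V*(1 - f) + 3 = 3 + V*(1 - f))
1/(1438 + d(39, b(1, -6))) = 1/(1438 + (3 - 1*39*(-1 + 1))) = 1/(1438 + (3 - 1*39*0)) = 1/(1438 + (3 + 0)) = 1/(1438 + 3) = 1/1441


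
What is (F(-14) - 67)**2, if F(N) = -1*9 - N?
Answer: 3844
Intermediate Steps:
F(N) = -9 - N
(F(-14) - 67)**2 = ((-9 - 1*(-14)) - 67)**2 = ((-9 + 14) - 67)**2 = (5 - 67)**2 = (-62)**2 = 3844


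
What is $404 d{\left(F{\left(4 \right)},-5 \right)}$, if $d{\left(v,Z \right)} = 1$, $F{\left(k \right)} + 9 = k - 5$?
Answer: $404$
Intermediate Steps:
$F{\left(k \right)} = -14 + k$ ($F{\left(k \right)} = -9 + \left(k - 5\right) = -9 + \left(-5 + k\right) = -14 + k$)
$404 d{\left(F{\left(4 \right)},-5 \right)} = 404 \cdot 1 = 404$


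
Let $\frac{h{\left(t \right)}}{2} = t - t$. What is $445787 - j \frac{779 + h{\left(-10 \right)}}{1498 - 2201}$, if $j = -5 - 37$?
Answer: $\frac{16492397}{37} \approx 4.4574 \cdot 10^{5}$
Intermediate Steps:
$j = -42$ ($j = -5 - 37 = -42$)
$h{\left(t \right)} = 0$ ($h{\left(t \right)} = 2 \left(t - t\right) = 2 \cdot 0 = 0$)
$445787 - j \frac{779 + h{\left(-10 \right)}}{1498 - 2201} = 445787 - - 42 \frac{779 + 0}{1498 - 2201} = 445787 - - 42 \frac{779}{-703} = 445787 - - 42 \cdot 779 \left(- \frac{1}{703}\right) = 445787 - \left(-42\right) \left(- \frac{41}{37}\right) = 445787 - \frac{1722}{37} = \frac{16492397}{37}$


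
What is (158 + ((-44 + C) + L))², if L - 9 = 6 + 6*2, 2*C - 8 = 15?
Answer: 93025/4 ≈ 23256.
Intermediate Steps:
C = 23/2 (C = 4 + (½)*15 = 4 + 15/2 = 23/2 ≈ 11.500)
L = 27 (L = 9 + (6 + 6*2) = 9 + (6 + 12) = 9 + 18 = 27)
(158 + ((-44 + C) + L))² = (158 + ((-44 + 23/2) + 27))² = (158 + (-65/2 + 27))² = (158 - 11/2)² = (305/2)² = 93025/4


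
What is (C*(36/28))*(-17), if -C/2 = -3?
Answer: -918/7 ≈ -131.14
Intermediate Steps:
C = 6 (C = -2*(-3) = 6)
(C*(36/28))*(-17) = (6*(36/28))*(-17) = (6*(36*(1/28)))*(-17) = (6*(9/7))*(-17) = (54/7)*(-17) = -918/7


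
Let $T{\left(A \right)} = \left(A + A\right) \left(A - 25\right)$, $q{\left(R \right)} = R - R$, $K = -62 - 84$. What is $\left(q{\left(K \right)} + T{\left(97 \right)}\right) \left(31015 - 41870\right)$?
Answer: $-151622640$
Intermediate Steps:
$K = -146$ ($K = -62 - 84 = -146$)
$q{\left(R \right)} = 0$
$T{\left(A \right)} = 2 A \left(-25 + A\right)$
$\left(q{\left(K \right)} + T{\left(97 \right)}\right) \left(31015 - 41870\right) = \left(0 + 2 \cdot 97 \left(-25 + 97\right)\right) \left(31015 - 41870\right) = \left(0 + 2 \cdot 97 \cdot 72\right) \left(-10855\right) = \left(0 + 13968\right) \left(-10855\right) = 13968 \left(-10855\right) = -151622640$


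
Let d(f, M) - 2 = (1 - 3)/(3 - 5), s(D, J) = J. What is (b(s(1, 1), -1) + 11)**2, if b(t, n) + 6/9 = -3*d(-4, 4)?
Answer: 16/9 ≈ 1.7778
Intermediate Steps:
d(f, M) = 3 (d(f, M) = 2 + (1 - 3)/(3 - 5) = 2 - 2/(-2) = 2 - 2*(-1/2) = 2 + 1 = 3)
b(t, n) = -29/3 (b(t, n) = -2/3 - 3*3 = -2/3 - 9 = -29/3)
(b(s(1, 1), -1) + 11)**2 = (-29/3 + 11)**2 = (4/3)**2 = 16/9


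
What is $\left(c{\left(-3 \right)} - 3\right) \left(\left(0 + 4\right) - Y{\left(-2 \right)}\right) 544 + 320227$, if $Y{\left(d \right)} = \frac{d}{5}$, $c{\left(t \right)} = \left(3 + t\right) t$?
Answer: $\frac{1565231}{5} \approx 3.1305 \cdot 10^{5}$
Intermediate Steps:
$c{\left(t \right)} = t \left(3 + t\right)$
$Y{\left(d \right)} = \frac{d}{5}$ ($Y{\left(d \right)} = d \frac{1}{5} = \frac{d}{5}$)
$\left(c{\left(-3 \right)} - 3\right) \left(\left(0 + 4\right) - Y{\left(-2 \right)}\right) 544 + 320227 = \left(- 3 \left(3 - 3\right) - 3\right) \left(\left(0 + 4\right) - \frac{1}{5} \left(-2\right)\right) 544 + 320227 = \left(\left(-3\right) 0 - 3\right) \left(4 - - \frac{2}{5}\right) 544 + 320227 = \left(0 - 3\right) \left(4 + \frac{2}{5}\right) 544 + 320227 = \left(-3\right) \frac{22}{5} \cdot 544 + 320227 = \left(- \frac{66}{5}\right) 544 + 320227 = - \frac{35904}{5} + 320227 = \frac{1565231}{5}$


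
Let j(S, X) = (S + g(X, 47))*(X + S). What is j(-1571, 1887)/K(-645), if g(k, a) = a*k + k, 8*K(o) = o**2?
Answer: 45000928/83205 ≈ 540.84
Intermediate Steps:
K(o) = o**2/8
g(k, a) = k + a*k
j(S, X) = (S + X)*(S + 48*X) (j(S, X) = (S + X*(1 + 47))*(X + S) = (S + X*48)*(S + X) = (S + 48*X)*(S + X) = (S + X)*(S + 48*X))
j(-1571, 1887)/K(-645) = ((-1571)**2 + 48*1887**2 + 49*(-1571)*1887)/(((1/8)*(-645)**2)) = (2468041 + 48*3560769 - 145259373)/(((1/8)*416025)) = (2468041 + 170916912 - 145259373)/(416025/8) = 28125580*(8/416025) = 45000928/83205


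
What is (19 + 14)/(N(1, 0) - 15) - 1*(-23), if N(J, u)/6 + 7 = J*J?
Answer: 380/17 ≈ 22.353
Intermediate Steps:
N(J, u) = -42 + 6*J² (N(J, u) = -42 + 6*(J*J) = -42 + 6*J²)
(19 + 14)/(N(1, 0) - 15) - 1*(-23) = (19 + 14)/((-42 + 6*1²) - 15) - 1*(-23) = 33/((-42 + 6*1) - 15) + 23 = 33/((-42 + 6) - 15) + 23 = 33/(-36 - 15) + 23 = 33/(-51) + 23 = 33*(-1/51) + 23 = -11/17 + 23 = 380/17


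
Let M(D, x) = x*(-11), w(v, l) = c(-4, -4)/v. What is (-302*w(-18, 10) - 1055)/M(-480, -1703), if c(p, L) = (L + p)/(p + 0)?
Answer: -9193/168597 ≈ -0.054526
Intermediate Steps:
c(p, L) = (L + p)/p
w(v, l) = 2/v (w(v, l) = ((-4 - 4)/(-4))/v = (-1/4*(-8))/v = 2/v)
M(D, x) = -11*x
(-302*w(-18, 10) - 1055)/M(-480, -1703) = (-604/(-18) - 1055)/((-11*(-1703))) = (-604*(-1)/18 - 1055)/18733 = (-302*(-1/9) - 1055)*(1/18733) = (302/9 - 1055)*(1/18733) = -9193/9*1/18733 = -9193/168597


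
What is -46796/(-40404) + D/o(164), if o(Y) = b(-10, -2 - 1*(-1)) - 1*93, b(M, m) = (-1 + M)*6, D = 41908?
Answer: -46828063/178451 ≈ -262.41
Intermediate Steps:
b(M, m) = -6 + 6*M
o(Y) = -159 (o(Y) = (-6 + 6*(-10)) - 1*93 = (-6 - 60) - 93 = -66 - 93 = -159)
-46796/(-40404) + D/o(164) = -46796/(-40404) + 41908/(-159) = -46796*(-1/40404) + 41908*(-1/159) = 11699/10101 - 41908/159 = -46828063/178451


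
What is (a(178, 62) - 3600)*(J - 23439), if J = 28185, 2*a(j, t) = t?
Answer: -16938474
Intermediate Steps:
a(j, t) = t/2
(a(178, 62) - 3600)*(J - 23439) = ((½)*62 - 3600)*(28185 - 23439) = (31 - 3600)*4746 = -3569*4746 = -16938474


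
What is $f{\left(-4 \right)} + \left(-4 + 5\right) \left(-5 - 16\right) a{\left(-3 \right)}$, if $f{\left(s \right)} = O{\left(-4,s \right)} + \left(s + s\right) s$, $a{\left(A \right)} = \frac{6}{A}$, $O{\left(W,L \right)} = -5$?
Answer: $69$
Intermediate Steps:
$f{\left(s \right)} = -5 + 2 s^{2}$ ($f{\left(s \right)} = -5 + \left(s + s\right) s = -5 + 2 s s = -5 + 2 s^{2}$)
$f{\left(-4 \right)} + \left(-4 + 5\right) \left(-5 - 16\right) a{\left(-3 \right)} = \left(-5 + 2 \left(-4\right)^{2}\right) + \left(-4 + 5\right) \left(-5 - 16\right) \frac{6}{-3} = \left(-5 + 2 \cdot 16\right) + 1 \left(-21\right) 6 \left(- \frac{1}{3}\right) = \left(-5 + 32\right) - -42 = 27 + 42 = 69$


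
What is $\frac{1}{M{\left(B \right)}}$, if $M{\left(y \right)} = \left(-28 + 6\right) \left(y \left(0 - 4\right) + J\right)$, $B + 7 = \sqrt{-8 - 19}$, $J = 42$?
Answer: $- \frac{35}{58652} - \frac{3 i \sqrt{3}}{29326} \approx -0.00059674 - 0.00017719 i$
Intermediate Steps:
$B = -7 + 3 i \sqrt{3}$ ($B = -7 + \sqrt{-8 - 19} = -7 + \sqrt{-27} = -7 + 3 i \sqrt{3} \approx -7.0 + 5.1962 i$)
$M{\left(y \right)} = -924 + 88 y$ ($M{\left(y \right)} = \left(-28 + 6\right) \left(y \left(0 - 4\right) + 42\right) = - 22 \left(y \left(-4\right) + 42\right) = - 22 \left(- 4 y + 42\right) = - 22 \left(42 - 4 y\right) = -924 + 88 y$)
$\frac{1}{M{\left(B \right)}} = \frac{1}{-924 + 88 \left(-7 + 3 i \sqrt{3}\right)} = \frac{1}{-924 - \left(616 - 264 i \sqrt{3}\right)} = \frac{1}{-1540 + 264 i \sqrt{3}}$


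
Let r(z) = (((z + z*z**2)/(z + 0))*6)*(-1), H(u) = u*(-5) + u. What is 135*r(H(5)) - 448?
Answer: -325258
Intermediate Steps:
H(u) = -4*u (H(u) = -5*u + u = -4*u)
r(z) = -6*(z + z**3)/z (r(z) = (((z + z**3)/z)*6)*(-1) = (6*(z + z**3)/z)*(-1) = -6*(z + z**3)/z)
135*r(H(5)) - 448 = 135*(-6 - 6*(-4*5)**2) - 448 = 135*(-6 - 6*(-20)**2) - 448 = 135*(-6 - 6*400) - 448 = 135*(-6 - 2400) - 448 = 135*(-2406) - 448 = -324810 - 448 = -325258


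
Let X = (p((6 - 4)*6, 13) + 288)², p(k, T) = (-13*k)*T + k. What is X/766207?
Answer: 2985984/766207 ≈ 3.8971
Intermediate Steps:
p(k, T) = k - 13*T*k (p(k, T) = -13*T*k + k = k - 13*T*k)
X = 2985984 (X = (((6 - 4)*6)*(1 - 13*13) + 288)² = ((2*6)*(1 - 169) + 288)² = (12*(-168) + 288)² = (-2016 + 288)² = (-1728)² = 2985984)
X/766207 = 2985984/766207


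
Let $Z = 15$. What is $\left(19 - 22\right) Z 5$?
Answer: $-225$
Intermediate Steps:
$\left(19 - 22\right) Z 5 = \left(19 - 22\right) 15 \cdot 5 = \left(-3\right) 15 \cdot 5 = \left(-45\right) 5 = -225$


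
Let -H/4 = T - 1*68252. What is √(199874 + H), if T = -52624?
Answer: √683378 ≈ 826.67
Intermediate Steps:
H = 483504 (H = -4*(-52624 - 1*68252) = -4*(-52624 - 68252) = -4*(-120876) = 483504)
√(199874 + H) = √(199874 + 483504) = √683378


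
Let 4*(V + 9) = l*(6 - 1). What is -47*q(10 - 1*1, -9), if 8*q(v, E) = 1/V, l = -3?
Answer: 47/102 ≈ 0.46078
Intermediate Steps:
V = -51/4 (V = -9 + (-3*(6 - 1))/4 = -9 + (-3*5)/4 = -9 + (¼)*(-15) = -9 - 15/4 = -51/4 ≈ -12.750)
q(v, E) = -1/102 (q(v, E) = 1/(8*(-51/4)) = (⅛)*(-4/51) = -1/102)
-47*q(10 - 1*1, -9) = -47*(-1/102) = 47/102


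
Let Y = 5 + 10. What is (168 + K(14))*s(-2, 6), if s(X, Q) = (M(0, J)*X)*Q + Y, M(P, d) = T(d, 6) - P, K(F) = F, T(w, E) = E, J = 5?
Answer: -10374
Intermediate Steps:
Y = 15
M(P, d) = 6 - P
s(X, Q) = 15 + 6*Q*X (s(X, Q) = ((6 - 1*0)*X)*Q + 15 = ((6 + 0)*X)*Q + 15 = (6*X)*Q + 15 = 6*Q*X + 15 = 15 + 6*Q*X)
(168 + K(14))*s(-2, 6) = (168 + 14)*(15 + 6*6*(-2)) = 182*(15 - 72) = 182*(-57) = -10374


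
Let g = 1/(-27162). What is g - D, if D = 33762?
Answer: -917043445/27162 ≈ -33762.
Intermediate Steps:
g = -1/27162 ≈ -3.6816e-5
g - D = -1/27162 - 1*33762 = -1/27162 - 33762 = -917043445/27162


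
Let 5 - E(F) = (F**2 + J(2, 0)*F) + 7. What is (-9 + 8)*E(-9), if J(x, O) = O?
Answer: 83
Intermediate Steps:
E(F) = -2 - F**2 (E(F) = 5 - ((F**2 + 0*F) + 7) = 5 - ((F**2 + 0) + 7) = 5 - (F**2 + 7) = 5 - (7 + F**2) = 5 + (-7 - F**2) = -2 - F**2)
(-9 + 8)*E(-9) = (-9 + 8)*(-2 - 1*(-9)**2) = -(-2 - 1*81) = -(-2 - 81) = -1*(-83) = 83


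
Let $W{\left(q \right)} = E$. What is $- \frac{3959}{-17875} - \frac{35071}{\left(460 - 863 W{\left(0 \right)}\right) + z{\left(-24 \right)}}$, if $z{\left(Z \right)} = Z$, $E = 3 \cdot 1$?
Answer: $\frac{635417852}{38484875} \approx 16.511$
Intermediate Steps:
$E = 3$
$W{\left(q \right)} = 3$
$- \frac{3959}{-17875} - \frac{35071}{\left(460 - 863 W{\left(0 \right)}\right) + z{\left(-24 \right)}} = - \frac{3959}{-17875} - \frac{35071}{\left(460 - 2589\right) - 24} = \left(-3959\right) \left(- \frac{1}{17875}\right) - \frac{35071}{\left(460 - 2589\right) - 24} = \frac{3959}{17875} - \frac{35071}{-2129 - 24} = \frac{3959}{17875} - \frac{35071}{-2153} = \frac{3959}{17875} - - \frac{35071}{2153} = \frac{3959}{17875} + \frac{35071}{2153} = \frac{635417852}{38484875}$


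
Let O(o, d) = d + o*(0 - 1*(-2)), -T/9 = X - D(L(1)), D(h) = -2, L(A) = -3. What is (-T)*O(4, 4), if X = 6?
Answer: 864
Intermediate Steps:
T = -72 (T = -9*(6 - 1*(-2)) = -9*(6 + 2) = -9*8 = -72)
O(o, d) = d + 2*o (O(o, d) = d + o*(0 + 2) = d + o*2 = d + 2*o)
(-T)*O(4, 4) = (-1*(-72))*(4 + 2*4) = 72*(4 + 8) = 72*12 = 864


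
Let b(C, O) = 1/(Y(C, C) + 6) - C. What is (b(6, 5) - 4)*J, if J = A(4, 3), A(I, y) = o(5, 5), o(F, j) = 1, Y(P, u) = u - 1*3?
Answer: -89/9 ≈ -9.8889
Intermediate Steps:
Y(P, u) = -3 + u (Y(P, u) = u - 3 = -3 + u)
A(I, y) = 1
b(C, O) = 1/(3 + C) - C (b(C, O) = 1/((-3 + C) + 6) - C = 1/(3 + C) - C)
J = 1
(b(6, 5) - 4)*J = ((1 - 1*6**2 - 3*6)/(3 + 6) - 4)*1 = ((1 - 1*36 - 18)/9 - 4)*1 = ((1 - 36 - 18)/9 - 4)*1 = ((1/9)*(-53) - 4)*1 = (-53/9 - 4)*1 = -89/9*1 = -89/9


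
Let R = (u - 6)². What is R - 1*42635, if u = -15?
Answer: -42194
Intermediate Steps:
R = 441 (R = (-15 - 6)² = (-21)² = 441)
R - 1*42635 = 441 - 1*42635 = 441 - 42635 = -42194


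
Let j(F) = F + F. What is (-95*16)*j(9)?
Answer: -27360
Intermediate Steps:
j(F) = 2*F
(-95*16)*j(9) = (-95*16)*(2*9) = -1520*18 = -27360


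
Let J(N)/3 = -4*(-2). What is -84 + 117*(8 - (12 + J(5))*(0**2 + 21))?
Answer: -87600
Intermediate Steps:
J(N) = 24 (J(N) = 3*(-4*(-2)) = 3*8 = 24)
-84 + 117*(8 - (12 + J(5))*(0**2 + 21)) = -84 + 117*(8 - (12 + 24)*(0**2 + 21)) = -84 + 117*(8 - 36*(0 + 21)) = -84 + 117*(8 - 36*21) = -84 + 117*(8 - 1*756) = -84 + 117*(8 - 756) = -84 + 117*(-748) = -84 - 87516 = -87600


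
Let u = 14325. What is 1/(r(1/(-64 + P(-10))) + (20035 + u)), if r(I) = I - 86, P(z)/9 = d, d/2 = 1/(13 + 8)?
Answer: 442/15149101 ≈ 2.9177e-5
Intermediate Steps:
d = 2/21 (d = 2/(13 + 8) = 2/21 ≈ 0.095238)
P(z) = 6/7 (P(z) = 9*(2/21) = 6/7)
r(I) = -86 + I
1/(r(1/(-64 + P(-10))) + (20035 + u)) = 1/((-86 + 1/(-64 + 6/7)) + (20035 + 14325)) = 1/((-86 + 1/(-442/7)) + 34360) = 1/((-86 - 7/442) + 34360) = 1/(-38019/442 + 34360) = 1/(15149101/442) = 442/15149101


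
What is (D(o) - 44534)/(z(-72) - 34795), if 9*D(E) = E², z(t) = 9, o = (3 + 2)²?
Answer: 400181/313074 ≈ 1.2782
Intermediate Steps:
o = 25 (o = 5² = 25)
D(E) = E²/9
(D(o) - 44534)/(z(-72) - 34795) = ((⅑)*25² - 44534)/(9 - 34795) = ((⅑)*625 - 44534)/(-34786) = (625/9 - 44534)*(-1/34786) = -400181/9*(-1/34786) = 400181/313074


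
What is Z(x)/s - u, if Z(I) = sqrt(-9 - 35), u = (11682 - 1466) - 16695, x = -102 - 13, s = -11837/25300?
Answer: 6479 - 50600*I*sqrt(11)/11837 ≈ 6479.0 - 14.178*I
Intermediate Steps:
s = -11837/25300 (s = -11837*1/25300 = -11837/25300 ≈ -0.46787)
x = -115
u = -6479 (u = 10216 - 16695 = -6479)
Z(I) = 2*I*sqrt(11) (Z(I) = sqrt(-44) = 2*I*sqrt(11))
Z(x)/s - u = (2*I*sqrt(11))/(-11837/25300) - 1*(-6479) = (2*I*sqrt(11))*(-25300/11837) + 6479 = -50600*I*sqrt(11)/11837 + 6479 = 6479 - 50600*I*sqrt(11)/11837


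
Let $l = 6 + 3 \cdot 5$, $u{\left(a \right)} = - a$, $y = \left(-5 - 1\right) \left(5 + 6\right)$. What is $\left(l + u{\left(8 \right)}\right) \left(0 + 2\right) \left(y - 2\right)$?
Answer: $-1768$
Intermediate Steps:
$y = -66$ ($y = \left(-6\right) 11 = -66$)
$l = 21$ ($l = 6 + 15 = 21$)
$\left(l + u{\left(8 \right)}\right) \left(0 + 2\right) \left(y - 2\right) = \left(21 - 8\right) \left(0 + 2\right) \left(-66 - 2\right) = \left(21 - 8\right) 2 \left(-66 - 2\right) = 13 \cdot 2 \left(-68\right) = 13 \left(-136\right) = -1768$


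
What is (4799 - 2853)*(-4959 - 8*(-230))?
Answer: -6069574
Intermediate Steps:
(4799 - 2853)*(-4959 - 8*(-230)) = 1946*(-4959 + 1840) = 1946*(-3119) = -6069574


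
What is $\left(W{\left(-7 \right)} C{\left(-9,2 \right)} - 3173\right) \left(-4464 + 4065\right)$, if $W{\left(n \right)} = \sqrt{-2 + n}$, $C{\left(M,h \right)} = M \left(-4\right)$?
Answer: $1266027 - 43092 i \approx 1.266 \cdot 10^{6} - 43092.0 i$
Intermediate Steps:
$C{\left(M,h \right)} = - 4 M$
$\left(W{\left(-7 \right)} C{\left(-9,2 \right)} - 3173\right) \left(-4464 + 4065\right) = \left(\sqrt{-2 - 7} \left(\left(-4\right) \left(-9\right)\right) - 3173\right) \left(-4464 + 4065\right) = \left(\sqrt{-9} \cdot 36 - 3173\right) \left(-399\right) = \left(3 i 36 - 3173\right) \left(-399\right) = \left(108 i - 3173\right) \left(-399\right) = \left(-3173 + 108 i\right) \left(-399\right) = 1266027 - 43092 i$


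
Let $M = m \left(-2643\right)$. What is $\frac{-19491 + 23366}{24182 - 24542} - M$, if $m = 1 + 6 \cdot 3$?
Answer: $\frac{3614849}{72} \approx 50206.0$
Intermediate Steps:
$m = 19$ ($m = 1 + 18 = 19$)
$M = -50217$ ($M = 19 \left(-2643\right) = -50217$)
$\frac{-19491 + 23366}{24182 - 24542} - M = \frac{-19491 + 23366}{24182 - 24542} - -50217 = \frac{3875}{-360} + 50217 = 3875 \left(- \frac{1}{360}\right) + 50217 = - \frac{775}{72} + 50217 = \frac{3614849}{72}$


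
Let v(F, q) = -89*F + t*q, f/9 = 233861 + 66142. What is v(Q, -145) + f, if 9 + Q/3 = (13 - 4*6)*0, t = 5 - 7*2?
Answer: 2703735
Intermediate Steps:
t = -9 (t = 5 - 14 = -9)
Q = -27 (Q = -27 + 3*((13 - 4*6)*0) = -27 + 3*((13 - 24)*0) = -27 + 3*(-11*0) = -27 + 3*0 = -27 + 0 = -27)
f = 2700027 (f = 9*(233861 + 66142) = 9*300003 = 2700027)
v(F, q) = -89*F - 9*q
v(Q, -145) + f = (-89*(-27) - 9*(-145)) + 2700027 = (2403 + 1305) + 2700027 = 3708 + 2700027 = 2703735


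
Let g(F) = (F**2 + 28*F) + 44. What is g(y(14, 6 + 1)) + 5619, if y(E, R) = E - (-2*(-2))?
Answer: 6043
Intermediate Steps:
y(E, R) = -4 + E (y(E, R) = E - 4 = -4 + E)
g(F) = 44 + F**2 + 28*F
g(y(14, 6 + 1)) + 5619 = (44 + (-4 + 14)**2 + 28*(-4 + 14)) + 5619 = (44 + 10**2 + 28*10) + 5619 = (44 + 100 + 280) + 5619 = 424 + 5619 = 6043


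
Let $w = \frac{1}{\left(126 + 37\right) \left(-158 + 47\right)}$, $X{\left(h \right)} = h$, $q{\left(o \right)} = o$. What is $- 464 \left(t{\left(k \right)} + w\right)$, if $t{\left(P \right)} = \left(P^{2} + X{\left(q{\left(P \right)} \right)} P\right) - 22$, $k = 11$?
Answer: $- \frac{1846932976}{18093} \approx -1.0208 \cdot 10^{5}$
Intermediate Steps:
$w = - \frac{1}{18093}$ ($w = \frac{1}{163 \left(-111\right)} = \frac{1}{-18093} = - \frac{1}{18093} \approx -5.527 \cdot 10^{-5}$)
$t{\left(P \right)} = -22 + 2 P^{2}$ ($t{\left(P \right)} = \left(P^{2} + P P\right) - 22 = \left(P^{2} + P^{2}\right) - 22 = 2 P^{2} - 22 = -22 + 2 P^{2}$)
$- 464 \left(t{\left(k \right)} + w\right) = - 464 \left(\left(-22 + 2 \cdot 11^{2}\right) - \frac{1}{18093}\right) = - 464 \left(\left(-22 + 2 \cdot 121\right) - \frac{1}{18093}\right) = - 464 \left(\left(-22 + 242\right) - \frac{1}{18093}\right) = - 464 \left(220 - \frac{1}{18093}\right) = \left(-464\right) \frac{3980459}{18093} = - \frac{1846932976}{18093}$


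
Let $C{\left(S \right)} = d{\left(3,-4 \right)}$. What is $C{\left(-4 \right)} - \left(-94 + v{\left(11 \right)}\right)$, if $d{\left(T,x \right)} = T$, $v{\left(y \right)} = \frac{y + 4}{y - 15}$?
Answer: $\frac{403}{4} \approx 100.75$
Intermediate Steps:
$v{\left(y \right)} = \frac{4 + y}{-15 + y}$
$C{\left(S \right)} = 3$
$C{\left(-4 \right)} - \left(-94 + v{\left(11 \right)}\right) = 3 - \left(-94 + \frac{4 + 11}{-15 + 11}\right) = 3 - \left(-94 + \frac{1}{-4} \cdot 15\right) = 3 - \left(-94 - \frac{15}{4}\right) = 3 - - \frac{391}{4} = 3 + \frac{391}{4} = \frac{403}{4}$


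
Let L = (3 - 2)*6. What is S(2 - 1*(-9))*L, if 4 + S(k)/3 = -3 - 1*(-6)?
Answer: -18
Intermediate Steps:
S(k) = -3 (S(k) = -12 + 3*(-3 - 1*(-6)) = -12 + 3*(-3 + 6) = -12 + 3*3 = -12 + 9 = -3)
L = 6 (L = 1*6 = 6)
S(2 - 1*(-9))*L = -3*6 = -18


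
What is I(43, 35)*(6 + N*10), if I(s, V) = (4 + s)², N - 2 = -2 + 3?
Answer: 79524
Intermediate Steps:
N = 3 (N = 2 + (-2 + 3) = 2 + 1 = 3)
I(43, 35)*(6 + N*10) = (4 + 43)²*(6 + 3*10) = 47²*(6 + 30) = 2209*36 = 79524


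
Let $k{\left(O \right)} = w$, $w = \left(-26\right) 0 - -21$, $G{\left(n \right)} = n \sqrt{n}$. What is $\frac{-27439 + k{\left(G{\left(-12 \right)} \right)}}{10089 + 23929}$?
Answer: $- \frac{13709}{17009} \approx -0.80599$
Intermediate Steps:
$G{\left(n \right)} = n^{\frac{3}{2}}$
$w = 21$ ($w = 0 + 21 = 21$)
$k{\left(O \right)} = 21$
$\frac{-27439 + k{\left(G{\left(-12 \right)} \right)}}{10089 + 23929} = \frac{-27439 + 21}{10089 + 23929} = - \frac{27418}{34018} = \left(-27418\right) \frac{1}{34018} = - \frac{13709}{17009}$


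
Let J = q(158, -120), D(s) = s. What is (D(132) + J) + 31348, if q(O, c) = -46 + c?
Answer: 31314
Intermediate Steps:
J = -166 (J = -46 - 120 = -166)
(D(132) + J) + 31348 = (132 - 166) + 31348 = -34 + 31348 = 31314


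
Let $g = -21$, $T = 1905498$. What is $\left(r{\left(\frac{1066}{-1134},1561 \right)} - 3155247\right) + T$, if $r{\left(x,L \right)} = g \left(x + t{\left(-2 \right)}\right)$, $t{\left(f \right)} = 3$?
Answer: $- \frac{33744391}{27} \approx -1.2498 \cdot 10^{6}$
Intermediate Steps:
$r{\left(x,L \right)} = -63 - 21 x$ ($r{\left(x,L \right)} = - 21 \left(x + 3\right) = - 21 \left(3 + x\right) = -63 - 21 x$)
$\left(r{\left(\frac{1066}{-1134},1561 \right)} - 3155247\right) + T = \left(\left(-63 - 21 \frac{1066}{-1134}\right) - 3155247\right) + 1905498 = \left(\left(-63 - 21 \cdot 1066 \left(- \frac{1}{1134}\right)\right) - 3155247\right) + 1905498 = \left(\left(-63 - - \frac{533}{27}\right) - 3155247\right) + 1905498 = \left(\left(-63 + \frac{533}{27}\right) - 3155247\right) + 1905498 = \left(- \frac{1168}{27} - 3155247\right) + 1905498 = - \frac{85192837}{27} + 1905498 = - \frac{33744391}{27}$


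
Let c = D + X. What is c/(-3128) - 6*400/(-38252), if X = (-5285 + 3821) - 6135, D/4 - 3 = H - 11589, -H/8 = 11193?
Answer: 3942970797/29913064 ≈ 131.81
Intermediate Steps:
H = -89544 (H = -8*11193 = -89544)
D = -404520 (D = 12 + 4*(-89544 - 11589) = 12 + 4*(-101133) = 12 - 404532 = -404520)
X = -7599 (X = -1464 - 6135 = -7599)
c = -412119 (c = -404520 - 7599 = -412119)
c/(-3128) - 6*400/(-38252) = -412119/(-3128) - 6*400/(-38252) = -412119*(-1/3128) - 1*2400*(-1/38252) = 412119/3128 - 2400*(-1/38252) = 412119/3128 + 600/9563 = 3942970797/29913064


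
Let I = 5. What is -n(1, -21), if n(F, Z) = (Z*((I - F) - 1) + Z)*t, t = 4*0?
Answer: 0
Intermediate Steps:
t = 0
n(F, Z) = 0 (n(F, Z) = (Z*((5 - F) - 1) + Z)*0 = (Z*(4 - F) + Z)*0 = (Z + Z*(4 - F))*0 = 0)
-n(1, -21) = -1*0 = 0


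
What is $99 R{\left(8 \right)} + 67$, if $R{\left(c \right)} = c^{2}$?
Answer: $6403$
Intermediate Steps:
$99 R{\left(8 \right)} + 67 = 99 \cdot 8^{2} + 67 = 99 \cdot 64 + 67 = 6336 + 67 = 6403$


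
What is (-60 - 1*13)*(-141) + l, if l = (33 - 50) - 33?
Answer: 10243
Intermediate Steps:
l = -50 (l = -17 - 33 = -50)
(-60 - 1*13)*(-141) + l = (-60 - 1*13)*(-141) - 50 = (-60 - 13)*(-141) - 50 = -73*(-141) - 50 = 10293 - 50 = 10243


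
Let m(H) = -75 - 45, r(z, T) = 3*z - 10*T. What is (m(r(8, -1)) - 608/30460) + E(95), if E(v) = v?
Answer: -190527/7615 ≈ -25.020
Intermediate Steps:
r(z, T) = -10*T + 3*z
m(H) = -120
(m(r(8, -1)) - 608/30460) + E(95) = (-120 - 608/30460) + 95 = (-120 - 608*1/30460) + 95 = (-120 - 152/7615) + 95 = -913952/7615 + 95 = -190527/7615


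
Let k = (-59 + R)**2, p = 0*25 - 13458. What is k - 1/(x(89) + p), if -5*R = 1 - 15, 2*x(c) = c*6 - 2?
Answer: 1041653537/329800 ≈ 3158.4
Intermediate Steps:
x(c) = -1 + 3*c (x(c) = (c*6 - 2)/2 = (6*c - 2)/2 = (-2 + 6*c)/2 = -1 + 3*c)
p = -13458 (p = 0 - 13458 = -13458)
R = 14/5 (R = -(1 - 15)/5 = -1/5*(-14) = 14/5 ≈ 2.8000)
k = 78961/25 (k = (-59 + 14/5)**2 = (-281/5)**2 = 78961/25 ≈ 3158.4)
k - 1/(x(89) + p) = 78961/25 - 1/((-1 + 3*89) - 13458) = 78961/25 - 1/((-1 + 267) - 13458) = 78961/25 - 1/(266 - 13458) = 78961/25 - 1/(-13192) = 78961/25 - 1*(-1/13192) = 78961/25 + 1/13192 = 1041653537/329800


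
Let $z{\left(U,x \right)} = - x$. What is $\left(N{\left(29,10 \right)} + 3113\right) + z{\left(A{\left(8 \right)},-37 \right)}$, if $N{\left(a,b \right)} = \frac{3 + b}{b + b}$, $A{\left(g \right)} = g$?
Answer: $\frac{63013}{20} \approx 3150.6$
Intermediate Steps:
$N{\left(a,b \right)} = \frac{3 + b}{2 b}$
$\left(N{\left(29,10 \right)} + 3113\right) + z{\left(A{\left(8 \right)},-37 \right)} = \left(\frac{3 + 10}{2 \cdot 10} + 3113\right) - -37 = \left(\frac{1}{2} \cdot \frac{1}{10} \cdot 13 + 3113\right) + 37 = \left(\frac{13}{20} + 3113\right) + 37 = \frac{62273}{20} + 37 = \frac{63013}{20}$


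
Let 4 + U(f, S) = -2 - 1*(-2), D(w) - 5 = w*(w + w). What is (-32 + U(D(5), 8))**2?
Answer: 1296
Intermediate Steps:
D(w) = 5 + 2*w**2 (D(w) = 5 + w*(w + w) = 5 + w*(2*w) = 5 + 2*w**2)
U(f, S) = -4 (U(f, S) = -4 + (-2 - 1*(-2)) = -4 + (-2 + 2) = -4 + 0 = -4)
(-32 + U(D(5), 8))**2 = (-32 - 4)**2 = (-36)**2 = 1296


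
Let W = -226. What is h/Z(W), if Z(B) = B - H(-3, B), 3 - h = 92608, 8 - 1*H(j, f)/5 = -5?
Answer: 92605/291 ≈ 318.23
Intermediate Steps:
H(j, f) = 65 (H(j, f) = 40 - 5*(-5) = 40 + 25 = 65)
h = -92605 (h = 3 - 1*92608 = 3 - 92608 = -92605)
Z(B) = -65 + B (Z(B) = B - 1*65 = B - 65 = -65 + B)
h/Z(W) = -92605/(-65 - 226) = -92605/(-291) = -92605*(-1/291) = 92605/291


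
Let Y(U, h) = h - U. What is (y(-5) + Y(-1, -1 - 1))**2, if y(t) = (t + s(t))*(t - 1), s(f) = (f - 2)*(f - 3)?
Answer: 94249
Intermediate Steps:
s(f) = (-3 + f)*(-2 + f) (s(f) = (-2 + f)*(-3 + f) = (-3 + f)*(-2 + f))
y(t) = (-1 + t)*(6 + t**2 - 4*t) (y(t) = (t + (6 + t**2 - 5*t))*(t - 1) = (6 + t**2 - 4*t)*(-1 + t) = (-1 + t)*(6 + t**2 - 4*t))
(y(-5) + Y(-1, -1 - 1))**2 = ((-6 + (-5)**3 - 5*(-5)**2 + 10*(-5)) + ((-1 - 1) - 1*(-1)))**2 = ((-6 - 125 - 5*25 - 50) + (-2 + 1))**2 = ((-6 - 125 - 125 - 50) - 1)**2 = (-306 - 1)**2 = (-307)**2 = 94249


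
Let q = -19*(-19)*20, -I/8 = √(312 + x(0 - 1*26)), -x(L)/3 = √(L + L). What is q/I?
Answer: -1805*√6/(12*√(52 - I*√13)) ≈ -51.002 - 1.7661*I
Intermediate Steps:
x(L) = -3*√2*√L (x(L) = -3*√(L + L) = -3*√2*√L)
I = -8*√(312 - 6*I*√13) (I = -8*√(312 - 3*√2*√(0 - 1*26)) = -8*√(312 - 3*√2*√(0 - 26)) = -8*√(312 - 3*√2*√(-26)) = -8*√(312 - 3*√2*I*√26) = -8*√(312 - 6*I*√13) ≈ -141.39 + 4.896*I)
q = 7220 (q = 361*20 = 7220)
q/I = 7220/((-8*√(312 - 6*I*√13))) = 7220*(-1/(8*√(312 - 6*I*√13))) = -1805/(2*√(312 - 6*I*√13))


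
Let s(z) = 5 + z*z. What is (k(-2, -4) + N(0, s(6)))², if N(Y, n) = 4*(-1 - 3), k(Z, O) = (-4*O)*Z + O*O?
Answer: 1024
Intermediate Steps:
s(z) = 5 + z²
k(Z, O) = O² - 4*O*Z (k(Z, O) = -4*O*Z + O² = O² - 4*O*Z)
N(Y, n) = -16 (N(Y, n) = 4*(-4) = -16)
(k(-2, -4) + N(0, s(6)))² = (-4*(-4 - 4*(-2)) - 16)² = (-4*(-4 + 8) - 16)² = (-4*4 - 16)² = (-16 - 16)² = (-32)² = 1024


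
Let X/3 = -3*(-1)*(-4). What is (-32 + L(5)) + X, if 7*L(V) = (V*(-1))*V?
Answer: -501/7 ≈ -71.571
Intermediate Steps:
L(V) = -V²/7 (L(V) = ((V*(-1))*V)/7 = ((-V)*V)/7 = (-V²)/7 = -V²/7)
X = -36 (X = 3*(-3*(-1)*(-4)) = 3*(3*(-4)) = 3*(-12) = -36)
(-32 + L(5)) + X = (-32 - ⅐*5²) - 36 = (-32 - ⅐*25) - 36 = (-32 - 25/7) - 36 = -249/7 - 36 = -501/7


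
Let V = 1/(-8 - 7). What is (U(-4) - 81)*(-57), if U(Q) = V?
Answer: 23104/5 ≈ 4620.8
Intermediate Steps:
V = -1/15 (V = 1/(-15) = -1/15 ≈ -0.066667)
U(Q) = -1/15
(U(-4) - 81)*(-57) = (-1/15 - 81)*(-57) = -1216/15*(-57) = 23104/5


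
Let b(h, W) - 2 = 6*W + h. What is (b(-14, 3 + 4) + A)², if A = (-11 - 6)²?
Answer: 101761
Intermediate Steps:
b(h, W) = 2 + h + 6*W (b(h, W) = 2 + (6*W + h) = 2 + (h + 6*W) = 2 + h + 6*W)
A = 289 (A = (-17)² = 289)
(b(-14, 3 + 4) + A)² = ((2 - 14 + 6*(3 + 4)) + 289)² = ((2 - 14 + 6*7) + 289)² = ((2 - 14 + 42) + 289)² = (30 + 289)² = 319² = 101761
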